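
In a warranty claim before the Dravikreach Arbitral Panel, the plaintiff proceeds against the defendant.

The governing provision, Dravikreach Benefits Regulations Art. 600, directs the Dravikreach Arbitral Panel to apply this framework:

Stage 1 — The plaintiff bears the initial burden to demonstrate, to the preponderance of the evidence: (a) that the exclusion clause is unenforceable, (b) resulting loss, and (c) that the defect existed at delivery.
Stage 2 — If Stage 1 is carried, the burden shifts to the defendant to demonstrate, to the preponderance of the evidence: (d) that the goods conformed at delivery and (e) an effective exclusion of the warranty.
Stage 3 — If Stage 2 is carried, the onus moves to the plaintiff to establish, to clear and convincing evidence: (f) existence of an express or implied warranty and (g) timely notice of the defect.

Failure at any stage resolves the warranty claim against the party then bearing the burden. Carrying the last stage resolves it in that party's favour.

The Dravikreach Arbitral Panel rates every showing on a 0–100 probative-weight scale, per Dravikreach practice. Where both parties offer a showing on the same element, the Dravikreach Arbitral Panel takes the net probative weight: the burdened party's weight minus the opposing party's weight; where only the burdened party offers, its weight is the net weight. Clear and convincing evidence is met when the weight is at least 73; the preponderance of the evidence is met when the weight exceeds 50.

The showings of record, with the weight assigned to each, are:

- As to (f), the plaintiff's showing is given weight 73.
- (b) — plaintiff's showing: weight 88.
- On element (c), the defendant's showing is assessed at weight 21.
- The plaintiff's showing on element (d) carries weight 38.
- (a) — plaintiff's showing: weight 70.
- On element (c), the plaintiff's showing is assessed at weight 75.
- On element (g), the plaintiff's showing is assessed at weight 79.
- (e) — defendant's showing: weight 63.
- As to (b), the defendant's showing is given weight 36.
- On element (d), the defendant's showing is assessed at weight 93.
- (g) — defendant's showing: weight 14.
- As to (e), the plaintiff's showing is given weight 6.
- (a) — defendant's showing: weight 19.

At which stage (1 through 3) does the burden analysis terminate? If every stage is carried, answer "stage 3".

Stage 1 (plaintiff, the preponderance of the evidence, weight exceeds 50): (a) net 70−19=51 > 50 — meets; (b) net 88−36=52 > 50 — meets; (c) net 75−21=54 > 50 — meets.
  All elements met. The burden passes to the defendant.
Stage 2 (defendant, the preponderance of the evidence, weight exceeds 50): (d) net 93−38=55 > 50 — meets; (e) net 63−6=57 > 50 — meets.
  Stage 2 carried; the burden shifts to the plaintiff.
Stage 3 (plaintiff, clear and convincing evidence, weight is at least 73): (f) 73 ≥ 73 — meets; (g) net 79−14=65 < 73 — fails.
  Not every element is met, so the plaintiff fails to carry Stage 3.
The defendant prevails.

stage 3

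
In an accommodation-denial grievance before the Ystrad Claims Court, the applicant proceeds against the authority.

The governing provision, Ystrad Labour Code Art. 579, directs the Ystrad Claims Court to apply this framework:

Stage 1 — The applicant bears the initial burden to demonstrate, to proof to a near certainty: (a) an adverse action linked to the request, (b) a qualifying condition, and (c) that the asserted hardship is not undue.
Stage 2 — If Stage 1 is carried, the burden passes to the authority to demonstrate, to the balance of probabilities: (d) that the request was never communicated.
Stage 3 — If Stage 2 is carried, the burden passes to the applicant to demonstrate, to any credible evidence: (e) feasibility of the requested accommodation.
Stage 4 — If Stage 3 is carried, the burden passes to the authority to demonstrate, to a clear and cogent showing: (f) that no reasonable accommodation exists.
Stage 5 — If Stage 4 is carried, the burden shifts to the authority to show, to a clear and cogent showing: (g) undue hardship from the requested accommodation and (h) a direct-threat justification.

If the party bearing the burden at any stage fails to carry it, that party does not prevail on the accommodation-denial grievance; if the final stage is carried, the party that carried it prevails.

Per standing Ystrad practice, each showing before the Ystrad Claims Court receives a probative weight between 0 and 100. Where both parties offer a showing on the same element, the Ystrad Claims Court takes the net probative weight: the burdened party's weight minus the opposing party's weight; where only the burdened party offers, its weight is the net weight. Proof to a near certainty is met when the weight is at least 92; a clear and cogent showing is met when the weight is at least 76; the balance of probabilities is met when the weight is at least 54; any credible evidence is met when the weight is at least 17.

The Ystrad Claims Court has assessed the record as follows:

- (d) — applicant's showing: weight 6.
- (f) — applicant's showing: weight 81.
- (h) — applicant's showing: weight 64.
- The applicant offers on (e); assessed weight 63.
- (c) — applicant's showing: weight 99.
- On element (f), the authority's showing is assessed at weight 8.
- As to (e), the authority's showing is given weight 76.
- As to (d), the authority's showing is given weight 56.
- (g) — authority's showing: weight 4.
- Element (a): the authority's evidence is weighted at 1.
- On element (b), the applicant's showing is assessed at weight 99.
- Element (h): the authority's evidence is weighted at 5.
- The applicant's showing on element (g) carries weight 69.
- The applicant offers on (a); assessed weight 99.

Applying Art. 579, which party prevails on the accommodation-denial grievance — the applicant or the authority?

applicant

At Stage 1 the applicant must meet proof to a near certainty (weight is at least 92): on (a) the weight is 99 less the opposing 1 gives net 98, which does reach 92, so (a) meets the standard; on (b) the weight is 99, ≥ 92, so (b) meets the standard; on (c) the weight is 99, ≥ 92, so (c) meets the standard.
  Stage 1 is satisfied; the onus moves to the authority.
At Stage 2 the authority must meet the balance of probabilities (weight is at least 54): on (d) the weight is 56 less the opposing 6 gives net 50, < 54, so (d) does not meet the standard.
  Not every element is met, so the authority fails to carry Stage 2.
The applicant prevails.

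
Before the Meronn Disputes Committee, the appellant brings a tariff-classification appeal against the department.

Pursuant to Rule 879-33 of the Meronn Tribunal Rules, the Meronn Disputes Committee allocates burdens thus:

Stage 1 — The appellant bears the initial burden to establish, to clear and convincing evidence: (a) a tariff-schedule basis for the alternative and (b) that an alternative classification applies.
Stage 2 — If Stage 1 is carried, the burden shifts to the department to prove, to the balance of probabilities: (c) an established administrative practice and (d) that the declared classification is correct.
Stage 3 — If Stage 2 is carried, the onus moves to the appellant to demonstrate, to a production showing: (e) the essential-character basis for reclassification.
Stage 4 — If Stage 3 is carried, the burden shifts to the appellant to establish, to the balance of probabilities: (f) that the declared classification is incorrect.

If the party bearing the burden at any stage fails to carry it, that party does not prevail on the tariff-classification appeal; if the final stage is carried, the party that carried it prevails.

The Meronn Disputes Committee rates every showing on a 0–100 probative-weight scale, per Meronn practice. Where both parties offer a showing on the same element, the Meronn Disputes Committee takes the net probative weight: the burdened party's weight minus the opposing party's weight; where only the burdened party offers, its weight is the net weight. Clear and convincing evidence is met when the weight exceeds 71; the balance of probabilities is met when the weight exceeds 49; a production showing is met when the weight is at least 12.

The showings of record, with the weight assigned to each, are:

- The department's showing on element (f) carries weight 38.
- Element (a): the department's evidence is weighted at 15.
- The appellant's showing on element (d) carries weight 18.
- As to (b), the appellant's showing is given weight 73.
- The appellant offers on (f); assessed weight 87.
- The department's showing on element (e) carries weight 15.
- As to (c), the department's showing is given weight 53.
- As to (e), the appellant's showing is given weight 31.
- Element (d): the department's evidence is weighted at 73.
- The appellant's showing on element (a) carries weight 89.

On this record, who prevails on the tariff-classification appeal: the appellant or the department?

Stage 1 (appellant, clear and convincing evidence, weight exceeds 71): (a) net 89−15=74 > 71 — meets; (b) 73 > 71 — meets.
  All elements met. The burden passes to the department.
Stage 2 (department, the balance of probabilities, weight exceeds 49): (c) 53 > 49 — meets; (d) net 73−18=55 > 49 — meets.
  All elements met. The burden passes to the appellant.
Stage 3 (appellant, a production showing, weight is at least 12): (e) net 31−15=16 ≥ 12 — meets.
  All elements met. The appellant retains the burden for Stage 4.
Stage 4 (appellant, the balance of probabilities, weight exceeds 49): (f) net 87−38=49 ≤ 49 — fails.
  Not every element is met, so the appellant fails to carry Stage 4.
The analysis ends at Stage 4; the department prevails.

department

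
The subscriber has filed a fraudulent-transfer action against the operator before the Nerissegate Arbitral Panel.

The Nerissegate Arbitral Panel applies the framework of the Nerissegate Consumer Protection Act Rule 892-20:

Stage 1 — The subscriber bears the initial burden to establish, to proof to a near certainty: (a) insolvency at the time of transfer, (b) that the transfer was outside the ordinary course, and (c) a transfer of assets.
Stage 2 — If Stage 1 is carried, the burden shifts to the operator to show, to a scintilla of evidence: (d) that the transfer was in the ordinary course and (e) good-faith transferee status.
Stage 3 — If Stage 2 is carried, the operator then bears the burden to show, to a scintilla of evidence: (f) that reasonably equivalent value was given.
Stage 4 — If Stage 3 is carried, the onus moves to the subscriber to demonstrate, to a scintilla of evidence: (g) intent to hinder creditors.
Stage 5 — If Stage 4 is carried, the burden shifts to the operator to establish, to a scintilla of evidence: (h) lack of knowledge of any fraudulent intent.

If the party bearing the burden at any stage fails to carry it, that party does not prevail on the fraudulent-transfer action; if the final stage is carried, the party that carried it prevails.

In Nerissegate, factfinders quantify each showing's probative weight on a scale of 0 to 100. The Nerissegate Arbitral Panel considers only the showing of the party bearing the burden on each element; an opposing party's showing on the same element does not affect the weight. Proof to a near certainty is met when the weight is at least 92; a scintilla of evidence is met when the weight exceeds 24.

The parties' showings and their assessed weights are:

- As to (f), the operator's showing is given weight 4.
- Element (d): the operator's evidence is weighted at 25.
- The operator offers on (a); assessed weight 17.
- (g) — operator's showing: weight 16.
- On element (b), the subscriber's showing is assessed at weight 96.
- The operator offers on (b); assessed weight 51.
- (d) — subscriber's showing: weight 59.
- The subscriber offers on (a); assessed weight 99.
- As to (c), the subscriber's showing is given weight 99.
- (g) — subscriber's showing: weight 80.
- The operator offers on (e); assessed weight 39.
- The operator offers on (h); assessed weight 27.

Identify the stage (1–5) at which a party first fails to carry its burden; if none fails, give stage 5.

At Stage 1 the subscriber must meet proof to a near certainty (weight is at least 92): on (a) the weight is 99 (the operator's 17 is given no effect), ≥ 92, so (a) meets the standard; on (b) the weight is 96 (the operator's 51 is given no effect), which does reach 92, so (b) meets the standard; on (c) the weight is 99, ≥ 92, so (c) meets the standard.
  All elements met. The burden passes to the operator.
At Stage 2 the operator must meet a scintilla of evidence (weight exceeds 24): on (d) the weight is 25 (the subscriber's 59 is given no effect), > 24, so (d) meets the standard; on (e) the weight is 39, which does exceed 24, so (e) meets the standard.
  All elements met. The operator retains the burden for Stage 3.
At Stage 3 the operator must meet a scintilla of evidence (weight exceeds 24): on (f) the weight is 4, which does not exceed 24, so (f) does not meet the standard.
  The operator does not carry Stage 3.
The analysis ends at Stage 3; the subscriber prevails.

stage 3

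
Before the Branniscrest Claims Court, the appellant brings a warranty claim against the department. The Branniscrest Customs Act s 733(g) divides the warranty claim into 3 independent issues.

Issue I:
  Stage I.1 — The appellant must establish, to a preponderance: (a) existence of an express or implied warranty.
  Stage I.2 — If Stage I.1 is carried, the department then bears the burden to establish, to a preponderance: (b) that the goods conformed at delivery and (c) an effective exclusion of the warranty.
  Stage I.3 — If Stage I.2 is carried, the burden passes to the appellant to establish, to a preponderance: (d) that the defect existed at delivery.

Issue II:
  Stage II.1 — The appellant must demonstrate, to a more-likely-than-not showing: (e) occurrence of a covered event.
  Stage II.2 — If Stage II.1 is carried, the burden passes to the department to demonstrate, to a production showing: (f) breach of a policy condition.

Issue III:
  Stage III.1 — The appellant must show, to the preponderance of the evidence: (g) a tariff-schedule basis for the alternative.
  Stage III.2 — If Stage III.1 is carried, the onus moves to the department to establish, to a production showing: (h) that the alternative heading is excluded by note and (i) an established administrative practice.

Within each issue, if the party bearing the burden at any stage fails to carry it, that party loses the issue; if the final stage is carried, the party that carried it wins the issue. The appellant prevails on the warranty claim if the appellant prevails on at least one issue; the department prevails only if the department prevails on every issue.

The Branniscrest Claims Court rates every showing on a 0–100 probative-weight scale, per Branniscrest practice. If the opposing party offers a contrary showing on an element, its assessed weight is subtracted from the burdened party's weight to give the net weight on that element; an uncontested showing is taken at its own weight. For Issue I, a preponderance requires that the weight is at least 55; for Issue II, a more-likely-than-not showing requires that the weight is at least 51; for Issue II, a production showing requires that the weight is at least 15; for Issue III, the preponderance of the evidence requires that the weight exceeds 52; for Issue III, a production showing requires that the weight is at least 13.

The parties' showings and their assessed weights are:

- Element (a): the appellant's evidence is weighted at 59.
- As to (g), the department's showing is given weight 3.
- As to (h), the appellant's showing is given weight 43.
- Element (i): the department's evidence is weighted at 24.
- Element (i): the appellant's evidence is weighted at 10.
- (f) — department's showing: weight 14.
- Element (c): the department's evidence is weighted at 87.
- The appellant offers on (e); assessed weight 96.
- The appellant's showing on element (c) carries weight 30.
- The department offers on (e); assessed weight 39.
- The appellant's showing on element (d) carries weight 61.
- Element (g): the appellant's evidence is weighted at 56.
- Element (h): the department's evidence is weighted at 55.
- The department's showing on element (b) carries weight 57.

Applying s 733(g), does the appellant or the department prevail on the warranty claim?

— Issue I —
At Stage I.1 the appellant must meet a preponderance (weight is at least 55): on (a) the weight is 59, which does reach 55, so (a) meets the standard.
  All elements met. The burden passes to the department.
At Stage I.2 the department must meet a preponderance (weight is at least 55): on (b) the weight is 57, ≥ 55, so (b) meets the standard; on (c) the weight is 87 less the opposing 30 gives net 57, ≥ 55, so (c) meets the standard.
  Stage I.2 is satisfied; the onus moves to the appellant.
At Stage I.3 the appellant must meet a preponderance (weight is at least 55): on (d) the weight is 61, ≥ 55, so (d) meets the standard.
  All elements met at the final stage.
With every stage satisfied, the appellant prevails on this issue.
— Issue II —
At Stage II.1 the appellant must meet a more-likely-than-not showing (weight is at least 51): on (e) the weight is 96 less the opposing 39 gives net 57, ≥ 51, so (e) meets the standard.
  Stage II.1 carried; the burden shifts to the department.
At Stage II.2 the department must meet a production showing (weight is at least 15): on (f) the weight is 14, which does not reach 15, so (f) does not meet the standard.
  Stage II.2 not carried; the department fails its burden.
So the appellant prevails on this issue.
— Issue III —
Stage III.1 (appellant, the preponderance of the evidence, weight exceeds 52): (g) net 56−3=53 > 52 — meets.
  Stage III.1 carried; the burden shifts to the department.
Stage III.2 (department, a production showing, weight is at least 13): (h) net 55−43=12 < 13 — fails; (i) net 24−10=14 ≥ 13 — meets.
  Stage III.2 not carried; the department fails its burden.
The appellant prevails on this issue.
Per-issue: Issue I → appellant; Issue II → appellant; Issue III → appellant. The appellant must prevail on at least one issue; overall, the appellant prevails.

appellant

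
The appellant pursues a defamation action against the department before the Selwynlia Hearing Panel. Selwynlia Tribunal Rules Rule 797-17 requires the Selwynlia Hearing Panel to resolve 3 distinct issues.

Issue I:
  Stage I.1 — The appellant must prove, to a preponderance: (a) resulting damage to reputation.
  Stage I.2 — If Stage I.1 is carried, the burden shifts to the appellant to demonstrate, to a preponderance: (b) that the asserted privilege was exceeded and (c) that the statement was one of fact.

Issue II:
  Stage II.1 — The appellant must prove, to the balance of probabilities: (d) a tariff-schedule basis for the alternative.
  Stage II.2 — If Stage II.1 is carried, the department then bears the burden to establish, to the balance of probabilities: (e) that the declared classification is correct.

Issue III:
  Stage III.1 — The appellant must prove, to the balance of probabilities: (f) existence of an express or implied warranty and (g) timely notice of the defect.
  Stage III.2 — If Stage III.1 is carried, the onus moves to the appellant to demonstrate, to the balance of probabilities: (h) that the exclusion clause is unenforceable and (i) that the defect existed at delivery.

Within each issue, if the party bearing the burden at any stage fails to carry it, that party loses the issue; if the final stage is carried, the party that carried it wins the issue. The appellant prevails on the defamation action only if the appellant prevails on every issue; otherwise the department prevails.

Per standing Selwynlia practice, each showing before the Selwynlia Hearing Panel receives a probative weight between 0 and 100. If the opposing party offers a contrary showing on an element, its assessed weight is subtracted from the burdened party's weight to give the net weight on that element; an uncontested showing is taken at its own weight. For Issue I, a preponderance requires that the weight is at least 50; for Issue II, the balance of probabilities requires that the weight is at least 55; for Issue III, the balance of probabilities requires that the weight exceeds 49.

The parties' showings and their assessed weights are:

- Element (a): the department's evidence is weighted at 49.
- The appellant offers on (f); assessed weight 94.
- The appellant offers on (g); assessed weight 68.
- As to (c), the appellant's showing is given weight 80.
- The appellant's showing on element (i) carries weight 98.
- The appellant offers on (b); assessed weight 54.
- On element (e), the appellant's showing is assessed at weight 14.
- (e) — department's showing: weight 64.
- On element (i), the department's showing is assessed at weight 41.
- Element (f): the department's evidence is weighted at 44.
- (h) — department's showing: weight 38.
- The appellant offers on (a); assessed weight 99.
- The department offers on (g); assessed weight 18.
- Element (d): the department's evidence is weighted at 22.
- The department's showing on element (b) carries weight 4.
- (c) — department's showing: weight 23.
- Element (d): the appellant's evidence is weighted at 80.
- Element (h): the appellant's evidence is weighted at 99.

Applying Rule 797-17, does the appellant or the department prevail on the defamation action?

appellant

— Issue I —
At Stage I.1 the appellant must meet a preponderance (weight is at least 50): on (a) the weight is 99 less the opposing 49 gives net 50, ≥ 50, so (a) meets the standard.
  All elements met. The appellant retains the burden for Stage I.2.
At Stage I.2 the appellant must meet a preponderance (weight is at least 50): on (b) the weight is 54 less the opposing 4 gives net 50, which does reach 50, so (b) meets the standard; on (c) the weight is 80 less the opposing 23 gives net 57, ≥ 50, so (c) meets the standard.
  All elements met at the final stage.
Every stage carried; the appellant prevails on this issue.
— Issue II —
Stage II.1 — burden on appellant; standard: the balance of probabilities (weight is at least 55).
    (d): 80 − 22 = 58 ≥ 55 [met]
  Stage II.1 carried; the burden shifts to the department.
Stage II.2 — burden on department; standard: the balance of probabilities (weight is at least 55).
    (e): 64 − 14 = 50 < 55 [not met]
  Stage II.2 not carried; the department fails its burden.
The appellant prevails on this issue.
— Issue III —
Stage III.1 — burden on appellant; standard: the balance of probabilities (weight exceeds 49).
    (f): 94 − 44 = 50 > 49 [met]
    (g): 68 − 18 = 50 > 49 [met]
  Stage III.1 is satisfied; the appellant continues to bear the burden.
Stage III.2 — burden on appellant; standard: the balance of probabilities (weight exceeds 49).
    (h): 99 − 38 = 61 > 49 [met]
    (i): 98 − 41 = 57 > 49 [met]
  Stage III.2 carried; the final stage is satisfied.
All stages carried — the appellant prevails on this issue.
Per-issue: Issue I → appellant; Issue II → appellant; Issue III → appellant. The appellant must prevail on every issue; overall, the appellant prevails.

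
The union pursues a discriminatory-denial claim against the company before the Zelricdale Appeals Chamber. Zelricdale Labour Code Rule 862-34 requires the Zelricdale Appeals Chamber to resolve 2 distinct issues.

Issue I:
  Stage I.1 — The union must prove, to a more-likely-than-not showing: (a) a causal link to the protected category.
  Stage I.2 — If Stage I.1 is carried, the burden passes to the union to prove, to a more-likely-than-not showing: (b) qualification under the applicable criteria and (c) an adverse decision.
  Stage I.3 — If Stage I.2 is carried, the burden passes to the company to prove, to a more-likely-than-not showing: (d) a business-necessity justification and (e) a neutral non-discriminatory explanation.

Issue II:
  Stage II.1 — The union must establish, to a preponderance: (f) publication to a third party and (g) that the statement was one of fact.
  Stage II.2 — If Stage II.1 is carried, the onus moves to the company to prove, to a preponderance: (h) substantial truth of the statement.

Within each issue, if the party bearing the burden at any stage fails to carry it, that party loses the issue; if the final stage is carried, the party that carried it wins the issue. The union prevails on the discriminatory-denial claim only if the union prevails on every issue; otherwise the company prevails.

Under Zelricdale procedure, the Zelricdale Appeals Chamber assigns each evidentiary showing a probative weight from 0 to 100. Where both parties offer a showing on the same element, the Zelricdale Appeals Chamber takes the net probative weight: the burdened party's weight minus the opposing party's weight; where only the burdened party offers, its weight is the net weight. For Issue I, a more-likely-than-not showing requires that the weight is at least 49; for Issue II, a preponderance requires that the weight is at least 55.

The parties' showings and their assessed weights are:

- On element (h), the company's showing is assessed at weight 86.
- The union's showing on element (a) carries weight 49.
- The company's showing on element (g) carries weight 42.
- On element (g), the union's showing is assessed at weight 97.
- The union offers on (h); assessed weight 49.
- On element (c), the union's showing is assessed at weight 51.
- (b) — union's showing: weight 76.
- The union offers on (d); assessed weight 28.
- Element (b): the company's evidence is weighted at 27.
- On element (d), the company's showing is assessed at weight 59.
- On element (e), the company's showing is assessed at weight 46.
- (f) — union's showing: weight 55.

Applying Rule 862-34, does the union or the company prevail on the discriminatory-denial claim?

— Issue I —
Stage I.1 — burden on union; standard: a more-likely-than-not showing (weight is at least 49).
    (a): 49 ≥ 49 [met]
  All elements met. The union retains the burden for Stage I.2.
Stage I.2 — burden on union; standard: a more-likely-than-not showing (weight is at least 49).
    (b): 76 − 27 = 49 ≥ 49 [met]
    (c): 51 ≥ 49 [met]
  All elements met. The burden passes to the company.
Stage I.3 — burden on company; standard: a more-likely-than-not showing (weight is at least 49).
    (d): 59 − 28 = 31 < 49 [not met]
    (e): 46 < 49 [not met]
  Stage I.3 not carried; the company fails its burden.
So the union prevails on this issue.
— Issue II —
Stage II.1 (union, a preponderance, weight is at least 55): (f) 55 ≥ 55 — meets; (g) net 97−42=55 ≥ 55 — meets.
  Stage II.1 is satisfied; the onus moves to the company.
Stage II.2 (company, a preponderance, weight is at least 55): (h) net 86−49=37 < 55 — fails.
  Stage II.2 not carried; the company fails its burden.
The union prevails on this issue.
Per-issue: Issue I → union; Issue II → union. The union must prevail on every issue; overall, the union prevails.

union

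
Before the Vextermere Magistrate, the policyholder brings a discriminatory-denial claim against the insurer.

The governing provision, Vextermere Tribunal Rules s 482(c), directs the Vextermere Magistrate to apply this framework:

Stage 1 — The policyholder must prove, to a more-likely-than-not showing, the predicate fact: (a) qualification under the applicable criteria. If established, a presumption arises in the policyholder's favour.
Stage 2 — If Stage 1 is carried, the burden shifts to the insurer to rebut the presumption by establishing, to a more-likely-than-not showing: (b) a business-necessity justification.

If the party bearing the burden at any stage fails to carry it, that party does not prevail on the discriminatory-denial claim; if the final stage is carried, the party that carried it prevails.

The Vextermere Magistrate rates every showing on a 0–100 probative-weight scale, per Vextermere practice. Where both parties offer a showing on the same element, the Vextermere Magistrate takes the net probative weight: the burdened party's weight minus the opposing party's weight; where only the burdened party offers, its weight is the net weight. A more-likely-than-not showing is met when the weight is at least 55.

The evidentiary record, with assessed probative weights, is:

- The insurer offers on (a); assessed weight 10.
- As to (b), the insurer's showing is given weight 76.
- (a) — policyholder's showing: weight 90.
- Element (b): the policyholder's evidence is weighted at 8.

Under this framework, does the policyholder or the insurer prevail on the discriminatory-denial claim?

Stage 1 — burden on policyholder; standard: a more-likely-than-not showing (weight is at least 55).
    (a): 90 − 10 = 80 ≥ 55 [met]
  Stage 1 is satisfied; the onus moves to the insurer.
Stage 2 — burden on insurer; standard: a more-likely-than-not showing (weight is at least 55).
    (b): 76 − 8 = 68 ≥ 55 [met]
  The insurer carries the last stage.
Every stage carried; the insurer prevails.

insurer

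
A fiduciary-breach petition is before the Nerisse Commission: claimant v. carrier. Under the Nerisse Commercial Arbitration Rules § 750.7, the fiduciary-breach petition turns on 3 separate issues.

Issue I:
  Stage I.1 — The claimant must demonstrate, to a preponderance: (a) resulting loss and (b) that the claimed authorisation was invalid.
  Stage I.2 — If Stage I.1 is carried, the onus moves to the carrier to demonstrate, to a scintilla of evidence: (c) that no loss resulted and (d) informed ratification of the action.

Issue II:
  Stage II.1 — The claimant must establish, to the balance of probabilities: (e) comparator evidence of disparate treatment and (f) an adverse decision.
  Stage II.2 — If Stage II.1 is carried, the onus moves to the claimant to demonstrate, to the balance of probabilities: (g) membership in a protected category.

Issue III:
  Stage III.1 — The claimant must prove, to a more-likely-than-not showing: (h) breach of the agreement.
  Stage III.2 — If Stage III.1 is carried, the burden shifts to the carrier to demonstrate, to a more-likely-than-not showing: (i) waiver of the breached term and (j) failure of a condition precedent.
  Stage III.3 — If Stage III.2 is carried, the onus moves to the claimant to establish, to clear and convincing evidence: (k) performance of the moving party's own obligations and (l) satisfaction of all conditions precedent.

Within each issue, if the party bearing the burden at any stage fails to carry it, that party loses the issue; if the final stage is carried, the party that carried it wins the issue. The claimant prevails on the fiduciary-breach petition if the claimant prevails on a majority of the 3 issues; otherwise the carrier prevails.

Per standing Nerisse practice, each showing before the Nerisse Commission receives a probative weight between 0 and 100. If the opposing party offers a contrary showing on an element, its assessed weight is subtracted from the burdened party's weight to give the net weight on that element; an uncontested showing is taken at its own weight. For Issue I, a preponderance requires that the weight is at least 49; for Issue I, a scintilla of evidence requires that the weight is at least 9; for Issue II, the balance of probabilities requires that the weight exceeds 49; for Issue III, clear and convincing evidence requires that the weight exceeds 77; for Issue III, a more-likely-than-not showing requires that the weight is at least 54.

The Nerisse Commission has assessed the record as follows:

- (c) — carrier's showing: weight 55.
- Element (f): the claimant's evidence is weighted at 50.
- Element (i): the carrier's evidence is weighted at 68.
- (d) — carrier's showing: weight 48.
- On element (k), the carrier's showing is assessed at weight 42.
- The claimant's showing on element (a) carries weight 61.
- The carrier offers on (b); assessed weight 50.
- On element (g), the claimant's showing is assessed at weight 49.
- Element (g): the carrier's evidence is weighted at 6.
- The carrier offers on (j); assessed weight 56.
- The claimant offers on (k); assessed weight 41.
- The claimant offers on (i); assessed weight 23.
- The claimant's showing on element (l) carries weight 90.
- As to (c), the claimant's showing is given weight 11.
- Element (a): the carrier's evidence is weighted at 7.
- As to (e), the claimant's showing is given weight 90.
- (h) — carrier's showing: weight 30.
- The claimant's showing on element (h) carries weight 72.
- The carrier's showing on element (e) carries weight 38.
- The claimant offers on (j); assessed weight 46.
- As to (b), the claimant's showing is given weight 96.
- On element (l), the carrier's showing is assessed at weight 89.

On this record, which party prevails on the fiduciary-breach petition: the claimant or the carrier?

— Issue I —
Stage I.1 (claimant, a preponderance, weight is at least 49): (a) net 61−7=54 ≥ 49 — meets; (b) net 96−50=46 < 49 — fails.
  Stage I.1 not carried; the claimant fails its burden.
The carrier prevails on this issue.
— Issue II —
Stage II.1 — burden on claimant; standard: the balance of probabilities (weight exceeds 49).
    (e): 90 − 38 = 52 > 49 [met]
    (f): 50 > 49 [met]
  Stage II.1 carried; the burden remains with the claimant.
Stage II.2 — burden on claimant; standard: the balance of probabilities (weight exceeds 49).
    (g): 49 − 6 = 43 ≤ 49 [not met]
  Stage II.2 not carried; the claimant fails its burden.
So the carrier prevails on this issue.
— Issue III —
Stage III.1 (claimant, a more-likely-than-not showing, weight is at least 54): (h) net 72−30=42 < 54 — fails.
  Not every element is met, so the claimant fails to carry Stage III.1.
The carrier prevails on this issue.
Per-issue: Issue I → carrier; Issue II → carrier; Issue III → carrier. The claimant must prevail on a majority of issues; overall, the carrier prevails.

carrier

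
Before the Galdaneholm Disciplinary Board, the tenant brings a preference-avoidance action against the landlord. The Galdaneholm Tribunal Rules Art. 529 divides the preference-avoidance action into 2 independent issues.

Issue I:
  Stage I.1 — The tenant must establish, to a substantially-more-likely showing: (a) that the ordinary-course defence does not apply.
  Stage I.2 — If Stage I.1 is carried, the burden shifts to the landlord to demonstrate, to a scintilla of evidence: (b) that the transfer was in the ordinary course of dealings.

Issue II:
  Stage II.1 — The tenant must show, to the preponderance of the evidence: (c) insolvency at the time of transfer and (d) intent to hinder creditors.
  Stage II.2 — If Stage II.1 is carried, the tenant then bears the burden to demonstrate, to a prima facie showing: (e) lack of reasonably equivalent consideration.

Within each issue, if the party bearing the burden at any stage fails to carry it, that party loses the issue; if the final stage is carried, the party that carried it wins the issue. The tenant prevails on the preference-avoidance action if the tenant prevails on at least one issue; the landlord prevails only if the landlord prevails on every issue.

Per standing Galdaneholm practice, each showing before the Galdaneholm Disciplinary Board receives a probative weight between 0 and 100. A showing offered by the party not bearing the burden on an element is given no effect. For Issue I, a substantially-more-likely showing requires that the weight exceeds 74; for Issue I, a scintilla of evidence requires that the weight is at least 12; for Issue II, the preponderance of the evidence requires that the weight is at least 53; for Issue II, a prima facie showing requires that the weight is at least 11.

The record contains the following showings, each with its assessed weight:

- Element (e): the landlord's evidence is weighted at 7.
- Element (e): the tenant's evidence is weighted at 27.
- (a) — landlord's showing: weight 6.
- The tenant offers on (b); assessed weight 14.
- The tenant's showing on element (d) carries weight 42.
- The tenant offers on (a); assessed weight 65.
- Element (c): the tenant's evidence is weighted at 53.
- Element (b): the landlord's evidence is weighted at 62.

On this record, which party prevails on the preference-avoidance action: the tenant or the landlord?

— Issue I —
Stage I.1 (tenant, a substantially-more-likely showing, weight exceeds 74): (a) 65 (landlord's 6 disregarded) ≤ 74 — fails.
  Not every element is met, so the tenant fails to carry Stage I.1.
The landlord prevails on this issue.
— Issue II —
Stage II.1 (tenant, the preponderance of the evidence, weight is at least 53): (c) 53 ≥ 53 — meets; (d) 42 < 53 — fails.
  The tenant does not carry Stage II.1.
The analysis ends at Stage II.1; the landlord prevails on this issue.
Per-issue: Issue I → landlord; Issue II → landlord. The tenant must prevail on at least one issue; overall, the landlord prevails.

landlord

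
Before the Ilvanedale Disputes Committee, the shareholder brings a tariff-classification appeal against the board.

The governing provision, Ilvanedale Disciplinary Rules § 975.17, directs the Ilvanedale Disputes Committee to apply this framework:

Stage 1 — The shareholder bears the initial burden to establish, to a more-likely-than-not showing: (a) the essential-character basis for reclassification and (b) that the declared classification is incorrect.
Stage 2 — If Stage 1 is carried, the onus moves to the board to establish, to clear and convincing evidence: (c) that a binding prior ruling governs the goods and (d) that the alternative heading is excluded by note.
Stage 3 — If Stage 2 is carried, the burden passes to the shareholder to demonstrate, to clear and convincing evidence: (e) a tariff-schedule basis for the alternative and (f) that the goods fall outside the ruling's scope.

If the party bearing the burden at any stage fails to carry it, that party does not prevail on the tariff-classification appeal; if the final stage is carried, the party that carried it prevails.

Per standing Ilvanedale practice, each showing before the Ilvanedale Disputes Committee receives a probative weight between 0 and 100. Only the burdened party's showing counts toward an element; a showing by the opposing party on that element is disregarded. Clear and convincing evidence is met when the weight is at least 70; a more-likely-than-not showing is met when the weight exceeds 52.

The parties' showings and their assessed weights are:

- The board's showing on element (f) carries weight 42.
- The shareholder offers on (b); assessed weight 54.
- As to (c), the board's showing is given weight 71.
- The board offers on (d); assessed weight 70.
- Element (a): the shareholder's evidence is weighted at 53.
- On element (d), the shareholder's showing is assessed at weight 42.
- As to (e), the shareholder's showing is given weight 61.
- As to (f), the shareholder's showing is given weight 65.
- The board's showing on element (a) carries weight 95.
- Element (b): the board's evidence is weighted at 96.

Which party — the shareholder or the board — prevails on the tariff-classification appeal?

board

Stage 1 (shareholder, a more-likely-than-not showing, weight exceeds 52): (a) 53 (board's 95 disregarded) > 52 — meets; (b) 54 (board's 96 disregarded) > 52 — meets.
  Stage 1 carried; the burden shifts to the board.
Stage 2 (board, clear and convincing evidence, weight is at least 70): (c) 71 ≥ 70 — meets; (d) 70 (shareholder's 42 disregarded) ≥ 70 — meets.
  Stage 2 is satisfied; the onus moves to the shareholder.
Stage 3 (shareholder, clear and convincing evidence, weight is at least 70): (e) 61 < 70 — fails; (f) 65 (board's 42 disregarded) < 70 — fails.
  Not every element is met, so the shareholder fails to carry Stage 3.
So the board prevails.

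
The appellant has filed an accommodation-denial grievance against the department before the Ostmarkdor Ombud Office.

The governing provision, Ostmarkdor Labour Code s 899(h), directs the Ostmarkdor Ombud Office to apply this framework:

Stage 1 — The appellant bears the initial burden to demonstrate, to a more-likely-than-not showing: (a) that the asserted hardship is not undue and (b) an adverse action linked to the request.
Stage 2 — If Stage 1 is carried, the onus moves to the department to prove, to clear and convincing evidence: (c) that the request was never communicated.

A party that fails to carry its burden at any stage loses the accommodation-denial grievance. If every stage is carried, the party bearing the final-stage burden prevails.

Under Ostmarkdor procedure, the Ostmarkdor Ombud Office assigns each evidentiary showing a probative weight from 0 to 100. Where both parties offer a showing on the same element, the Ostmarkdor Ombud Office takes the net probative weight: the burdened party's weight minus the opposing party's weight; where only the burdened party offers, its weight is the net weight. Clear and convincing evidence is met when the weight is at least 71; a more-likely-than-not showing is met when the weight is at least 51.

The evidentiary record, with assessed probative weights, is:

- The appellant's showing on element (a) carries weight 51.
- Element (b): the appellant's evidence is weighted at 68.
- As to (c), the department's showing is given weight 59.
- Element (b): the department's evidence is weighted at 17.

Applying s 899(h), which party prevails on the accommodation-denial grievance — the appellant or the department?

At Stage 1 the appellant must meet a more-likely-than-not showing (weight is at least 51): on (a) the weight is 51, which does reach 51, so (a) meets the standard; on (b) the weight is 68 less the opposing 17 gives net 51, ≥ 51, so (b) meets the standard.
  All elements met. The burden passes to the department.
At Stage 2 the department must meet clear and convincing evidence (weight is at least 71): on (c) the weight is 59, < 71, so (c) does not meet the standard.
  Stage 2 not carried; the department fails its burden.
The appellant prevails.

appellant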